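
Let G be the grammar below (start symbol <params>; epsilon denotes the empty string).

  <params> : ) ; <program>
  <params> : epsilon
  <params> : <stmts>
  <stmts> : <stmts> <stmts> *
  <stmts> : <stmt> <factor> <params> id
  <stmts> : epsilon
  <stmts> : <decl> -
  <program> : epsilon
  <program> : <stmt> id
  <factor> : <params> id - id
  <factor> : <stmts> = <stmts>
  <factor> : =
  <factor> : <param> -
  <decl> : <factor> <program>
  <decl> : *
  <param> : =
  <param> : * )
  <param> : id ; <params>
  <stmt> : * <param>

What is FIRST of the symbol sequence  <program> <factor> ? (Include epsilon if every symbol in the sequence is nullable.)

Add FIRST(<program>)\{epsilon} = { * }; <program> is nullable, continue.
Add FIRST(<factor>) = { ), *, =, id }; <factor> is not nullable, stop.

{ ), *, =, id }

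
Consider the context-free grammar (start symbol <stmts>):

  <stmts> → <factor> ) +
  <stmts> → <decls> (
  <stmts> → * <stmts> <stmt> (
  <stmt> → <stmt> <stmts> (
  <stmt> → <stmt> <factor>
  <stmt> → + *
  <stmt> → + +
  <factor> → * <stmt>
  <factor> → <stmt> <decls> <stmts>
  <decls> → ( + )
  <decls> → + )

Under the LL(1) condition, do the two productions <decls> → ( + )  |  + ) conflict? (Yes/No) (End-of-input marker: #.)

No

FIRST(( + )) = { ( } and FIRST(+ )) = { + }.
The FIRST sets are disjoint and neither alternative is nullable — no conflict.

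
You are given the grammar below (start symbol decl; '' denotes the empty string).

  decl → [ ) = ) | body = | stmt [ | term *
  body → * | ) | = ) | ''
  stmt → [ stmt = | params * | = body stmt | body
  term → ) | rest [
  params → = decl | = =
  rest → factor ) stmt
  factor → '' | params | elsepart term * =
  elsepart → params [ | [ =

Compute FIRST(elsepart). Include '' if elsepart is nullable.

{ =, [ }

From elsepart → params [: add FIRST(params) = { = }.
elsepart → [ = contributes {[}.
Union: FIRST(elsepart) = { =, [ }.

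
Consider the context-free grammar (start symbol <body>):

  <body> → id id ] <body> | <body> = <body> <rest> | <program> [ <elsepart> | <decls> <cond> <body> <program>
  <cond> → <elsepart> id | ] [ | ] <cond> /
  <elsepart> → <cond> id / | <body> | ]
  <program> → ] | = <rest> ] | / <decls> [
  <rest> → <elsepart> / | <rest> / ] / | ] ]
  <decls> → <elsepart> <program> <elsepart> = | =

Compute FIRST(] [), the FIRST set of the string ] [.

{ ] }

] is a terminal; add {]} and stop.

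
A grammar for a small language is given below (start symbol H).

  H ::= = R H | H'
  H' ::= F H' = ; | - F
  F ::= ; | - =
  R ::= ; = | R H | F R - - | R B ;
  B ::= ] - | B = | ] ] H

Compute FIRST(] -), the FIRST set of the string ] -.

] is a terminal; add {]} and stop.

{ ] }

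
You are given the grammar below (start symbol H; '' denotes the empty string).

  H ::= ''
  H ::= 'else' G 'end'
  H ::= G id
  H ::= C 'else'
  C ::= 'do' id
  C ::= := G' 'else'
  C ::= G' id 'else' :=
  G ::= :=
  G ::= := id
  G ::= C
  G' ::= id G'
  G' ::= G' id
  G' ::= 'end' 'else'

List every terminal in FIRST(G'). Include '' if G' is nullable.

G' ::= id G' contributes {id}.
From G' ::= G' id: add FIRST(G') = { 'end', id }.
G' ::= 'end' 'else' contributes {'end'}.
Union: FIRST(G') = { 'end', id }.

{ 'end', id }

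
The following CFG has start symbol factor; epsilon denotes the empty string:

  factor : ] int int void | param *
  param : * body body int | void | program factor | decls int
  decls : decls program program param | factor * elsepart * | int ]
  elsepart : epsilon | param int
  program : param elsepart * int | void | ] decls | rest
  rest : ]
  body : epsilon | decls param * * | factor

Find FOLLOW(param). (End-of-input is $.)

In factor : param *: add FIRST(*) = { * }.
In decls : decls program program param: param is at the end, add FOLLOW(decls) = { *, ], int, void }.
In elsepart : param int: add FIRST(int) = { int }.
In program : param elsepart * int: add FIRST(elsepart * int) = { *, ], int, void }.
In body : decls param * *: add FIRST(* *) = { * }.
Union: FOLLOW(param) = { *, ], int, void }.

{ *, ], int, void }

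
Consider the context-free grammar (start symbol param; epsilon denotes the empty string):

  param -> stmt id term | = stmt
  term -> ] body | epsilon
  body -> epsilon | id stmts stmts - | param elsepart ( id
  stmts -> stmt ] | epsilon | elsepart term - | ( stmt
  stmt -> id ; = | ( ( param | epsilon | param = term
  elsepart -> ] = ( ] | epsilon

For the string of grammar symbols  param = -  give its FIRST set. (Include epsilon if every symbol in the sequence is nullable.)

Add FIRST(param) = { (, =, id }; param is not nullable, stop.

{ (, =, id }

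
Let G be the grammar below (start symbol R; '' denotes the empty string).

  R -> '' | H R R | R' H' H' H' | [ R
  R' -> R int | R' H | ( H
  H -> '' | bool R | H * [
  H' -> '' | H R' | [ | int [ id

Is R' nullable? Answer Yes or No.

Nullable nonterminals: H, H', R.
No production of R' has an RHS whose symbols are all nullable, so R' is not nullable.

No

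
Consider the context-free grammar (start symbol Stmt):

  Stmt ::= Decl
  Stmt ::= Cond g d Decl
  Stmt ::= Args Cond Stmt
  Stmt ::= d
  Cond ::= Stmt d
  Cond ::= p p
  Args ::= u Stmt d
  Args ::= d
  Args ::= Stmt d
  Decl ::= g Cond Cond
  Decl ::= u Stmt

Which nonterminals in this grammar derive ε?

No nonterminal has an empty production or an RHS whose symbols are all nullable.

{ } (none)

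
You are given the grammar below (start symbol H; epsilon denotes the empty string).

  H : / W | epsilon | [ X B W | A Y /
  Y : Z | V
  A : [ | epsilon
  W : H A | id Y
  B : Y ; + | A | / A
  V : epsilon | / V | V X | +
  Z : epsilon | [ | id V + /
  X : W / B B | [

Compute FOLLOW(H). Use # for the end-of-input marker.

H is the start symbol, so # ∈ FOLLOW(H).
In W : H A: add FIRST(A)\{epsilon} = { [ }.
  Since A is nullable, also add FOLLOW(W) = { #, /, [ }.
Union: FOLLOW(H) = { #, /, [ }.

{ #, /, [ }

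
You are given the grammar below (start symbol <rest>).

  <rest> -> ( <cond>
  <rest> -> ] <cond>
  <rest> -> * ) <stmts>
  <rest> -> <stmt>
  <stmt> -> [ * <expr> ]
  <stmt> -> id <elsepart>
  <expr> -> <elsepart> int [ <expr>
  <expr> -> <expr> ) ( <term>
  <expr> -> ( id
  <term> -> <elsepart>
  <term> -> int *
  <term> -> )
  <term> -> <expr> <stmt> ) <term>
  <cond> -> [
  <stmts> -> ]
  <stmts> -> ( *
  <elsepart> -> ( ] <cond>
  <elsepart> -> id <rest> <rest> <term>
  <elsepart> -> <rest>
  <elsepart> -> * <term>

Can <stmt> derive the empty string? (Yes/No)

No nonterminal in this grammar is nullable.
No production of <stmt> has an RHS whose symbols are all nullable, so <stmt> is not nullable.

No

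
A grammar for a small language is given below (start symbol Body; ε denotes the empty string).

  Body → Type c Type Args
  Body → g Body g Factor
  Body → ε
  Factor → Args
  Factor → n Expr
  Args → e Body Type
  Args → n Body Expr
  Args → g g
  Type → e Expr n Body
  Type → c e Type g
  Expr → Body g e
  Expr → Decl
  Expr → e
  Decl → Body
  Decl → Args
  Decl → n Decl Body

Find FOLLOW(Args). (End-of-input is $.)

In Body → Type c Type Args: Args is at the end, add FOLLOW(Body) = { $, c, e, g, n }.
In Factor → Args: Args is at the end, add FOLLOW(Factor) = { $, c, e, g, n }.
In Decl → Args: Args is at the end, add FOLLOW(Decl) = { $, c, e, g, n }.
Union: FOLLOW(Args) = { $, c, e, g, n }.

{ $, c, e, g, n }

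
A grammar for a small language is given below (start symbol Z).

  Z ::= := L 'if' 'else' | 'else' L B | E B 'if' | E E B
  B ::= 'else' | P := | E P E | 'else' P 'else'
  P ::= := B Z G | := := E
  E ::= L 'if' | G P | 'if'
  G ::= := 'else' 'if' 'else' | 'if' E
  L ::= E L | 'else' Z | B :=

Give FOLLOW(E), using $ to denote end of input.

{ $, 'else', 'if', := }

In Z ::= E B 'if': add FIRST(B 'if') = { 'else', 'if', := }.
In Z ::= E E B: add FIRST(E B) = { 'else', 'if', := }.
In Z ::= E E B: add FIRST(B) = { 'else', 'if', := }.
In B ::= E P E: add FIRST(P E) = { := }.
In B ::= E P E: E is at the end, add FOLLOW(B) = { $, 'else', 'if', := }.
In P ::= := := E: E is at the end, add FOLLOW(P) = { $, 'else', 'if', := }.
In G ::= 'if' E: E is at the end, add FOLLOW(G) = { $, 'else', 'if', := }.
In L ::= E L: add FIRST(L) = { 'else', 'if', := }.
Union: FOLLOW(E) = { $, 'else', 'if', := }.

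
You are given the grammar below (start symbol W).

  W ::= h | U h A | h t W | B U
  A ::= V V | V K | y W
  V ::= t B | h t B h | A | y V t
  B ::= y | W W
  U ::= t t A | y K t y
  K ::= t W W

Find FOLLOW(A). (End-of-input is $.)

In W ::= U h A: A is at the end, add FOLLOW(W) = { $, h, t, y }.
In V ::= A: A is at the end, add FOLLOW(V) = { $, h, t, y }.
In U ::= t t A: A is at the end, add FOLLOW(U) = { $, h, t, y }.
Union: FOLLOW(A) = { $, h, t, y }.

{ $, h, t, y }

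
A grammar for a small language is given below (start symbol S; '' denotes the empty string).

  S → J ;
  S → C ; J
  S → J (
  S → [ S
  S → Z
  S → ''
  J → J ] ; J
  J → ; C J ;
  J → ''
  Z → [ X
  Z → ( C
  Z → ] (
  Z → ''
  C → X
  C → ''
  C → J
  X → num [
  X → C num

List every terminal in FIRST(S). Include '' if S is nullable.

From S → J ;: J nullable, take FIRST(J) ∪ {;} = { ;, ] }.
From S → C ; J: C nullable, take FIRST(C) ∪ {;} = { ;, ], num }.
From S → J (: J nullable, take FIRST(J) ∪ {(} = { (, ;, ] }.
S → [ S contributes {[}.
From S → Z: add FIRST(Z) = { (, [, ], '' } (including '' since Z is nullable).
S → '' contributes ''.
Union: FIRST(S) = { (, ;, [, ], num, '' }.

{ (, ;, [, ], num, '' }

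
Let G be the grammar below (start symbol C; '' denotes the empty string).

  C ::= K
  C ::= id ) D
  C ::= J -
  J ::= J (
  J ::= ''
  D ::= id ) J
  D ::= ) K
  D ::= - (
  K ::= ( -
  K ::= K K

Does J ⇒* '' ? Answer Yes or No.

Yes

J has an ''-production, so J ⇒ ''.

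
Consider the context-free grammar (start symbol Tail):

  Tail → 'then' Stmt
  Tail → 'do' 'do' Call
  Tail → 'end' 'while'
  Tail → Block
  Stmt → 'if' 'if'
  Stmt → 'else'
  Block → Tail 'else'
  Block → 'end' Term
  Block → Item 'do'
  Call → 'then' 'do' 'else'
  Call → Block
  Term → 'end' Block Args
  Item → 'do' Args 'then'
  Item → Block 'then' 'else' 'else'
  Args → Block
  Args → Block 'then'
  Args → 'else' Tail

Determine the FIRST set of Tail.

Tail → 'then' Stmt contributes {'then'}.
Tail → 'do' 'do' Call contributes {'do'}.
Tail → 'end' 'while' contributes {'end'}.
From Tail → Block: add FIRST(Block) = { 'do', 'end', 'then' }.
Union: FIRST(Tail) = { 'do', 'end', 'then' }.

{ 'do', 'end', 'then' }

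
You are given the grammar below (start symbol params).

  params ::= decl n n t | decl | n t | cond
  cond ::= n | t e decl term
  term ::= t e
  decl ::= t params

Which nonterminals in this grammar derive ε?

{ } (none)

No nonterminal has an empty production or an RHS whose symbols are all nullable.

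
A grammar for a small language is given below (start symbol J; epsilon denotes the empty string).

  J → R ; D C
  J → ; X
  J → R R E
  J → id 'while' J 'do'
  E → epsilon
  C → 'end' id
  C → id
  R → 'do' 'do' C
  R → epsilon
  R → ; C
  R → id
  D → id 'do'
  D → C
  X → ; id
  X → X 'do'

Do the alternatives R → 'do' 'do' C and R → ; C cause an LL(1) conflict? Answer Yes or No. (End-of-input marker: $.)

No

FIRST('do' 'do' C) = { 'do' } and FIRST(; C) = { ; }.
The FIRST sets are disjoint and neither alternative is nullable — no conflict.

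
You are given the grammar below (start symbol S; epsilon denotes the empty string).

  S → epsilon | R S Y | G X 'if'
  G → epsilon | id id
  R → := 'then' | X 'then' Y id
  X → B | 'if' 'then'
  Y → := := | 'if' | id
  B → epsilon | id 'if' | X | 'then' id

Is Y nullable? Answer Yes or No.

No

Nullable nonterminals: B, G, S, X.
No production of Y has an RHS whose symbols are all nullable, so Y is not nullable.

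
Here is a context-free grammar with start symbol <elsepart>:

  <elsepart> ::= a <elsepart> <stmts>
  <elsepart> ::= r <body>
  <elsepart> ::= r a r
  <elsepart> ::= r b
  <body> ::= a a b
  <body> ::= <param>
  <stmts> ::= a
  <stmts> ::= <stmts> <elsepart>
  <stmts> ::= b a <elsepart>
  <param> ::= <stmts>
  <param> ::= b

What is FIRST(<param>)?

From <param> ::= <stmts>: add FIRST(<stmts>) = { a, b }.
<param> ::= b contributes {b}.
Union: FIRST(<param>) = { a, b }.

{ a, b }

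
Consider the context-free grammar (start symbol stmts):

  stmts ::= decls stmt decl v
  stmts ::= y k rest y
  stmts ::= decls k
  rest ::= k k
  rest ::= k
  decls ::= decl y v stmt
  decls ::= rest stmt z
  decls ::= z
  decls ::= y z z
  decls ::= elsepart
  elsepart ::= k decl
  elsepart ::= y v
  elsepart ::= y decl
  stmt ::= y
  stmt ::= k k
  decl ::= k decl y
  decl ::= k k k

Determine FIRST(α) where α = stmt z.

Add FIRST(stmt) = { k, y }; stmt is not nullable, stop.

{ k, y }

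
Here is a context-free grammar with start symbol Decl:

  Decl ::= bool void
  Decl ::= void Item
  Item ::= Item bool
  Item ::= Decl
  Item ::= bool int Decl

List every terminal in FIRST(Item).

{ bool, void }

From Item ::= Item bool: add FIRST(Item) = { bool, void }.
From Item ::= Decl: add FIRST(Decl) = { bool, void }.
Item ::= bool int Decl contributes {bool}.
Union: FIRST(Item) = { bool, void }.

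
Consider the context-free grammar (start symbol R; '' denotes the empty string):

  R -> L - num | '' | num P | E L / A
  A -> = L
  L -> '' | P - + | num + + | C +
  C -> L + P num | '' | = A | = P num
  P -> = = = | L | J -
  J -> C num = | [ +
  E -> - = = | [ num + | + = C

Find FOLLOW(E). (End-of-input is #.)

{ +, -, /, =, [, num }

In R -> E L / A: add FIRST(L / A) = { +, -, /, =, [, num }.
Union: FOLLOW(E) = { +, -, /, =, [, num }.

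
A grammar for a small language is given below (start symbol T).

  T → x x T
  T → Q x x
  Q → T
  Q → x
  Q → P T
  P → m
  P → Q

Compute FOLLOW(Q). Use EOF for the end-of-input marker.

In T → Q x x: add FIRST(x x) = { x }.
In P → Q: Q is at the end, add FOLLOW(P) = { m, x }.
Union: FOLLOW(Q) = { m, x }.

{ m, x }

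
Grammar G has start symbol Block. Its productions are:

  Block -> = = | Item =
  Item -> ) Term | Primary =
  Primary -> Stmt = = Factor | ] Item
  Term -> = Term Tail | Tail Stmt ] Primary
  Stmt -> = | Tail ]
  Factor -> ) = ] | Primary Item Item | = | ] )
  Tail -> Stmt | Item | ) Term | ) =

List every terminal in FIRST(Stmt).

Stmt -> = contributes {=}.
From Stmt -> Tail ]: add FIRST(Tail) = { ), =, ] }.
Union: FIRST(Stmt) = { ), =, ] }.

{ ), =, ] }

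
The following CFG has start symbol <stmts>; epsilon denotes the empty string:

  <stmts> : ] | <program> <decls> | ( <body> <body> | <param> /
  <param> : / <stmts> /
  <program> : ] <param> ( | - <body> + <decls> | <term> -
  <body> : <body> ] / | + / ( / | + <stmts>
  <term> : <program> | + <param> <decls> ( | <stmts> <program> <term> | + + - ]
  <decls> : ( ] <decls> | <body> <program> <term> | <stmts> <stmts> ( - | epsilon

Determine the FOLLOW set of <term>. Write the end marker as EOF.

In <program> : <term> -: add FIRST(-) = { - }.
In <term> : <stmts> <program> <term>: <term> is at the end, add FOLLOW(<term>) = { EOF, (, +, -, /, ] }.
In <decls> : <body> <program> <term>: <term> is at the end, add FOLLOW(<decls>) = { EOF, (, +, -, /, ] }.
Union: FOLLOW(<term>) = { EOF, (, +, -, /, ] }.

{ EOF, (, +, -, /, ] }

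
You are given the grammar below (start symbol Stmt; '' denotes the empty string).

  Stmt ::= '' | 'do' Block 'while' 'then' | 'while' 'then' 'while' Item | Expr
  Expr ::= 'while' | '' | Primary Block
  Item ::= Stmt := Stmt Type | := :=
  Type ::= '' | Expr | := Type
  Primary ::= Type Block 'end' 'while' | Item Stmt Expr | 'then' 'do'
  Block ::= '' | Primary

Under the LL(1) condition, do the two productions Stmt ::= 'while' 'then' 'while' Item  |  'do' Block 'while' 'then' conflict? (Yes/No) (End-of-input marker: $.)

FIRST('while' 'then' 'while' Item) = { 'while' } and FIRST('do' Block 'while' 'then') = { 'do' }.
The FIRST sets are disjoint and neither alternative is nullable — no conflict.

No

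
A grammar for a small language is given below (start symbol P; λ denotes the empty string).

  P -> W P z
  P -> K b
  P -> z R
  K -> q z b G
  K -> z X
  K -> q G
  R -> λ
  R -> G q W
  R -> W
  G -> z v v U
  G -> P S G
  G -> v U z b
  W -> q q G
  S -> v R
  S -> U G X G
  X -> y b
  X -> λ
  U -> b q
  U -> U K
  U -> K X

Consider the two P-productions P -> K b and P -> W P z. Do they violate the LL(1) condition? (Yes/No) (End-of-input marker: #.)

Yes

FIRST(K b) = { q, z } and FIRST(W P z) = { q }.
Both contain q, so the two alternatives are not disjoint — LL(1) conflict.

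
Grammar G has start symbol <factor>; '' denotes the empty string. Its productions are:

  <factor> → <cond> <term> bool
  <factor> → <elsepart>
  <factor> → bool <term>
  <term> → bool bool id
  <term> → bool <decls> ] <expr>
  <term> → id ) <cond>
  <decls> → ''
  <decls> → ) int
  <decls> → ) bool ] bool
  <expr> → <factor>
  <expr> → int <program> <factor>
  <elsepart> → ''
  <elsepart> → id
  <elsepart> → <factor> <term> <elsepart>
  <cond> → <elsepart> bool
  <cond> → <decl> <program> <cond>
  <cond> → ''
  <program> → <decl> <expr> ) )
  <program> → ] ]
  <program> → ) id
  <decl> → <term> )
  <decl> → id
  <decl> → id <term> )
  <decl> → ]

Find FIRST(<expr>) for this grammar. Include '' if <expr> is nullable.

{ ], bool, id, int, '' }

From <expr> → <factor>: add FIRST(<factor>) = { ], bool, id, '' } (including '' since <factor> is nullable).
<expr> → int <program> <factor> contributes {int}.
Union: FIRST(<expr>) = { ], bool, id, int, '' }.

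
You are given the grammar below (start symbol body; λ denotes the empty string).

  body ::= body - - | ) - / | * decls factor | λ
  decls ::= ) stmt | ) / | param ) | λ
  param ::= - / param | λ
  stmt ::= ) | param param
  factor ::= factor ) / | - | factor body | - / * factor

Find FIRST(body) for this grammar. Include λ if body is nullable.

{ ), *, -, λ }

From body ::= body - -: body nullable, take FIRST(body) ∪ {-} = { ), *, - }.
body ::= ) - / contributes {)}.
body ::= * decls factor contributes {*}.
body ::= λ contributes λ.
Union: FIRST(body) = { ), *, -, λ }.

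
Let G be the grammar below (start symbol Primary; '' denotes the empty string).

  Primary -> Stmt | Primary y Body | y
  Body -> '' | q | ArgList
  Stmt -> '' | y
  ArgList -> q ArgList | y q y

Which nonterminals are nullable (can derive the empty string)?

Directly nullable (have an ''-production): Body, Stmt.
Primary -> Stmt with every symbol nullable, so Primary is nullable.
No other nonterminal has a production whose RHS symbols are all nullable.

{ Body, Primary, Stmt }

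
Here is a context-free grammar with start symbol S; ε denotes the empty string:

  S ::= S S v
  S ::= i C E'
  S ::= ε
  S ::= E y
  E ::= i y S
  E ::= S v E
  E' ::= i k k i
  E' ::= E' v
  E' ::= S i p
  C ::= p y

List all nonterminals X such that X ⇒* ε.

Directly nullable (have an ε-production): S.
No other nonterminal has a production whose RHS symbols are all nullable.

{ S }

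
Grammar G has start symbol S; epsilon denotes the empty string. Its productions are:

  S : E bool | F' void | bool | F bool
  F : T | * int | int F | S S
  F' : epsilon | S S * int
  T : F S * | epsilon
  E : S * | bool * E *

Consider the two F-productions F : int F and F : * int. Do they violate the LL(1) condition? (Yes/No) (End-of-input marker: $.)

No

FIRST(int F) = { int } and FIRST(* int) = { * }.
The FIRST sets are disjoint and neither alternative is nullable — no conflict.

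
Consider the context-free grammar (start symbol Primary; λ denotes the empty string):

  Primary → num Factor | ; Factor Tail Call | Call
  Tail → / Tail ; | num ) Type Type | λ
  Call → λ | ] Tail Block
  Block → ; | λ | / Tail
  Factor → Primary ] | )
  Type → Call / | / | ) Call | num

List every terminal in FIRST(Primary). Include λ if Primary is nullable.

Primary → num Factor contributes {num}.
Primary → ; Factor Tail Call contributes {;}.
From Primary → Call: add FIRST(Call) = { ], λ } (including λ since Call is nullable).
Union: FIRST(Primary) = { ;, ], num, λ }.

{ ;, ], num, λ }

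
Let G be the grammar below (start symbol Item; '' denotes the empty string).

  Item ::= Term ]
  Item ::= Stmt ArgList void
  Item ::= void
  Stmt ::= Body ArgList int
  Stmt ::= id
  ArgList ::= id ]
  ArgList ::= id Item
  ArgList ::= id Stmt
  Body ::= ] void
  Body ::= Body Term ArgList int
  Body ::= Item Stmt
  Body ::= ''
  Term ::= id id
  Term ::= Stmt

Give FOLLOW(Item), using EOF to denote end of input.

Item is the start symbol, so EOF ∈ FOLLOW(Item).
In ArgList ::= id Item: Item is at the end, add FOLLOW(ArgList) = { int, void }.
In Body ::= Item Stmt: add FIRST(Stmt) = { ], id, void }.
Union: FOLLOW(Item) = { EOF, ], id, int, void }.

{ EOF, ], id, int, void }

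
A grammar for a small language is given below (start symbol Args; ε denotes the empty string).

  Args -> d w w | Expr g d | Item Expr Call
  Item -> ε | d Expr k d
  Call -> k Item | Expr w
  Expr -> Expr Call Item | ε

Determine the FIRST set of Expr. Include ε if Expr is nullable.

{ k, w, ε }

From Expr -> Expr Call Item: Expr nullable, take FIRST(Expr) ∪ FIRST(Call) = { k, w }.
Expr -> ε contributes ε.
Union: FIRST(Expr) = { k, w, ε }.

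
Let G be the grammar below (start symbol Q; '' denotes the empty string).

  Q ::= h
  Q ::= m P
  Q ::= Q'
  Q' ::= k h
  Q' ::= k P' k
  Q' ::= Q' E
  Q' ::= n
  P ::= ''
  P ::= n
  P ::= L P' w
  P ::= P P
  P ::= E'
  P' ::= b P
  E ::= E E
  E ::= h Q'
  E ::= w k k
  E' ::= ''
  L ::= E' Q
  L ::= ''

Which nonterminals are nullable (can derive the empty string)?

{ E', L, P }

Directly nullable (have an ''-production): P, E', L.
No other nonterminal has a production whose RHS symbols are all nullable.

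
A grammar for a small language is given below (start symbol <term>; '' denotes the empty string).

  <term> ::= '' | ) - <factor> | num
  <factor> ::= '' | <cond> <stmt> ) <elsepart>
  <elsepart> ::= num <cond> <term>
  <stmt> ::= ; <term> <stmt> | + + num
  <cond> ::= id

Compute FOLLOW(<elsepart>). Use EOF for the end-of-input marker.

In <factor> ::= <cond> <stmt> ) <elsepart>: <elsepart> is at the end, add FOLLOW(<factor>) = { EOF, +, ; }.
Union: FOLLOW(<elsepart>) = { EOF, +, ; }.

{ EOF, +, ; }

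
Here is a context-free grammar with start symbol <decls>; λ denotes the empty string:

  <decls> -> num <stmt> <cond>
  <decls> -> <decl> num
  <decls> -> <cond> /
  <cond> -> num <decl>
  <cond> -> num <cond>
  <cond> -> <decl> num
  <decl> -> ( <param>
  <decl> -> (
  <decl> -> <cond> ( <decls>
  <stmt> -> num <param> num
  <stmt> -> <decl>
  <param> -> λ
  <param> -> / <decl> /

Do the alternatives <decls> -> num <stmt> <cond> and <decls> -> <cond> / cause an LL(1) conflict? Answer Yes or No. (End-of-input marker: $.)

FIRST(num <stmt> <cond>) = { num } and FIRST(<cond> /) = { (, num }.
Both contain num, so the two alternatives are not disjoint — LL(1) conflict.

Yes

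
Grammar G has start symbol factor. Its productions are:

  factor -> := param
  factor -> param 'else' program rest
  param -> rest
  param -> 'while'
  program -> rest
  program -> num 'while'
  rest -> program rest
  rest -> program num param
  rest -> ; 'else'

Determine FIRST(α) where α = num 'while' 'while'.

num is a terminal; add {num} and stop.

{ num }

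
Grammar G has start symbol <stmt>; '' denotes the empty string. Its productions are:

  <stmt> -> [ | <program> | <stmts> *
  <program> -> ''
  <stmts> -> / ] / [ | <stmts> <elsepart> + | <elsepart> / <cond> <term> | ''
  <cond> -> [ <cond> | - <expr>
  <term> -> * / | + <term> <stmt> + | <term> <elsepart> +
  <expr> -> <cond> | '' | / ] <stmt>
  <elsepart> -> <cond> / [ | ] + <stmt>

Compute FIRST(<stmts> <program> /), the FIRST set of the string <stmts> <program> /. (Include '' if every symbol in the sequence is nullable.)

Add FIRST(<stmts>)\{''} = { -, /, [, ] }; <stmts> is nullable, continue.
Add FIRST(<program>)\{''} = {  }; <program> is nullable, continue.
/ is a terminal; add {/} and stop.

{ -, /, [, ] }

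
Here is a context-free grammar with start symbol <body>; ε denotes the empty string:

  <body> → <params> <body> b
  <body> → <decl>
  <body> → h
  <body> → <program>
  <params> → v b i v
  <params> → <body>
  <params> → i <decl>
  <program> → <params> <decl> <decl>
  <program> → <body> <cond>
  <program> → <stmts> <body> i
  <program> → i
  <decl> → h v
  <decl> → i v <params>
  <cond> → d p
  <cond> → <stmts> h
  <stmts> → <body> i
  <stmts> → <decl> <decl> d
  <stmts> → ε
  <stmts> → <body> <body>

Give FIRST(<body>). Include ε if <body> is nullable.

From <body> → <params> <body> b: add FIRST(<params>) = { h, i, v }.
From <body> → <decl>: add FIRST(<decl>) = { h, i }.
<body> → h contributes {h}.
From <body> → <program>: add FIRST(<program>) = { h, i, v }.
Union: FIRST(<body>) = { h, i, v }.

{ h, i, v }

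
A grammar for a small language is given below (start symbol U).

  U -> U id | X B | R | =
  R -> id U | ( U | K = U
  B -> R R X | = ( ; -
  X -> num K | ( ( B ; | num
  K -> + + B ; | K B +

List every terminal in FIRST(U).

{ (, +, =, id, num }

From U -> U id: add FIRST(U) = { (, +, =, id, num }.
From U -> X B: add FIRST(X) = { (, num }.
From U -> R: add FIRST(R) = { (, +, id }.
U -> = contributes {=}.
Union: FIRST(U) = { (, +, =, id, num }.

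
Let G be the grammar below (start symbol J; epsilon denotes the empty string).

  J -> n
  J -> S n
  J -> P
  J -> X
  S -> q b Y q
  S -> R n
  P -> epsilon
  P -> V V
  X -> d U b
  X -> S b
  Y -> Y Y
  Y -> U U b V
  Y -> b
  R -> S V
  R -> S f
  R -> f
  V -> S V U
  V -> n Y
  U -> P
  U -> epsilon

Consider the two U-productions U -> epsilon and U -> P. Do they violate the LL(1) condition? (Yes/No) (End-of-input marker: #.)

FIRST(epsilon) = { epsilon } and FIRST(P) = { f, n, q, epsilon }.
Both alternatives are nullable, violating the LL(1) condition.

Yes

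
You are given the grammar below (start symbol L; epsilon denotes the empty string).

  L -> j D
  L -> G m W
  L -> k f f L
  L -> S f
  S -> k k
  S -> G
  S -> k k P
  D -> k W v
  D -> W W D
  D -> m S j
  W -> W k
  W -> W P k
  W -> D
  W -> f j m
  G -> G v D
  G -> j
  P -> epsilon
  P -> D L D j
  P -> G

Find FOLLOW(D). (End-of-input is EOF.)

{ EOF, f, j, k, m, v }

In L -> j D: D is at the end, add FOLLOW(L) = { EOF, f, k, m }.
In D -> W W D: D is at the end, add FOLLOW(D) = { EOF, f, j, k, m, v }.
In W -> D: D is at the end, add FOLLOW(W) = { EOF, f, j, k, m, v }.
In G -> G v D: D is at the end, add FOLLOW(G) = { f, j, k, m, v }.
In P -> D L D j: add FIRST(L D j) = { j, k }.
In P -> D L D j: add FIRST(j) = { j }.
Union: FOLLOW(D) = { EOF, f, j, k, m, v }.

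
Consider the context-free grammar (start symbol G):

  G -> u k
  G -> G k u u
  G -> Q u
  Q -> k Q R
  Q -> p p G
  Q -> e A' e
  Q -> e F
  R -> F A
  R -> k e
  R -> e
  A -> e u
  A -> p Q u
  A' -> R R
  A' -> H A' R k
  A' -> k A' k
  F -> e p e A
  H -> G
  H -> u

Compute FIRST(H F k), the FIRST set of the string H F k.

{ e, k, p, u }

Add FIRST(H) = { e, k, p, u }; H is not nullable, stop.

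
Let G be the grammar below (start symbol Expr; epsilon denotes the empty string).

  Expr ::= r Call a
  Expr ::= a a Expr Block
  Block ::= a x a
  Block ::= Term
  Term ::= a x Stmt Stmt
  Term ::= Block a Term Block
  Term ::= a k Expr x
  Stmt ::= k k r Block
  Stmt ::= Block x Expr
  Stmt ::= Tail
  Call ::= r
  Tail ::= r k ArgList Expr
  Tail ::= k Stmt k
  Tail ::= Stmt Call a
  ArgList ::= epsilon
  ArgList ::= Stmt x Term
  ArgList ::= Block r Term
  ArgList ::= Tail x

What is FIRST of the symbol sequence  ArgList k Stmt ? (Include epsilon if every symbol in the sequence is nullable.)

{ a, k, r }

Add FIRST(ArgList)\{epsilon} = { a, k, r }; ArgList is nullable, continue.
k is a terminal; add {k} and stop.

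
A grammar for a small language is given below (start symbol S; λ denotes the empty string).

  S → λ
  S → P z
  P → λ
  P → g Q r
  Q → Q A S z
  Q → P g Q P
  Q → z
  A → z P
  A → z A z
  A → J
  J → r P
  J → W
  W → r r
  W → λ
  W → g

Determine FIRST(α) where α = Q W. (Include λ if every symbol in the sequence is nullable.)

Add FIRST(Q) = { g, z }; Q is not nullable, stop.

{ g, z }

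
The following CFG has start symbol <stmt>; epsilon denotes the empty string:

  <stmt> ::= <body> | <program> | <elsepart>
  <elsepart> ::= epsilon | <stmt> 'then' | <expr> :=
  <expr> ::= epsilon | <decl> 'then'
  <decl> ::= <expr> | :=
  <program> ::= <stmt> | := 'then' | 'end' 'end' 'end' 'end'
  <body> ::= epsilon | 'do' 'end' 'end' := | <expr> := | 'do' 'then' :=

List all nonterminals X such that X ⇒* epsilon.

{ <body>, <decl>, <elsepart>, <expr>, <program>, <stmt> }

Directly nullable (have an epsilon-production): <elsepart>, <expr>, <body>.
<stmt> ::= <body> with every symbol nullable, so <stmt> is nullable.
<program> ::= <stmt> with every symbol nullable, so <program> is nullable.
<decl> ::= <expr> with every symbol nullable, so <decl> is nullable.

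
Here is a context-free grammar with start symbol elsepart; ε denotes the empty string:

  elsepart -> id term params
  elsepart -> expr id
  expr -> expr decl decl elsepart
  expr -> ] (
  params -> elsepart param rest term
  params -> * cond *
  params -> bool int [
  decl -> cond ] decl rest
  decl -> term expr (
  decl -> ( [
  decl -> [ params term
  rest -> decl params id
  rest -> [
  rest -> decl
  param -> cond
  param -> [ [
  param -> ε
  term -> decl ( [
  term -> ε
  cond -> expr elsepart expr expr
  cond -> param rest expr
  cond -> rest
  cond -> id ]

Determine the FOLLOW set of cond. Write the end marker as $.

{ (, *, [, ], id }

In params -> * cond *: add FIRST(*) = { * }.
In decl -> cond ] decl rest: add FIRST(] decl rest) = { ] }.
In param -> cond: cond is at the end, add FOLLOW(param) = { (, [, ], id }.
Union: FOLLOW(cond) = { (, *, [, ], id }.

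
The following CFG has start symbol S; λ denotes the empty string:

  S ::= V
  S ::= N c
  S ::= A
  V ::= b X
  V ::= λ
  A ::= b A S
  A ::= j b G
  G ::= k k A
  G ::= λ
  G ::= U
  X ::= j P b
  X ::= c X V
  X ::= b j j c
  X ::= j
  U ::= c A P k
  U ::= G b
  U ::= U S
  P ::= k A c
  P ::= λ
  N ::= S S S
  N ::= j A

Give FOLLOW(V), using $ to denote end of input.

In S ::= V: V is at the end, add FOLLOW(S) = { $, b, c, j, k }.
In X ::= c X V: V is at the end, add FOLLOW(X) = { $, b, c, j, k }.
Union: FOLLOW(V) = { $, b, c, j, k }.

{ $, b, c, j, k }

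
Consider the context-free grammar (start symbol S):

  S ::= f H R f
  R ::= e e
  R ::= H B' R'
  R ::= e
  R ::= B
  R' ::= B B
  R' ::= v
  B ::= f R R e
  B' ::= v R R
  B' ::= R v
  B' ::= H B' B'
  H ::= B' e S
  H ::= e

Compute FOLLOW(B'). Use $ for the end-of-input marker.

{ e, f, v }

In R ::= H B' R': add FIRST(R') = { f, v }.
In B' ::= H B' B': add FIRST(B') = { e, f, v }.
In B' ::= H B' B': B' is at the end, add FOLLOW(B') = { e, f, v }.
In H ::= B' e S: add FIRST(e S) = { e }.
Union: FOLLOW(B') = { e, f, v }.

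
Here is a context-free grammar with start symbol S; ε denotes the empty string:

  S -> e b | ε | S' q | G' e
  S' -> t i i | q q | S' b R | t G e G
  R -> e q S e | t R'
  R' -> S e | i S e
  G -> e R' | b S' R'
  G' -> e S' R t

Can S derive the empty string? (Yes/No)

S has an ε-production, so S ⇒ ε.

Yes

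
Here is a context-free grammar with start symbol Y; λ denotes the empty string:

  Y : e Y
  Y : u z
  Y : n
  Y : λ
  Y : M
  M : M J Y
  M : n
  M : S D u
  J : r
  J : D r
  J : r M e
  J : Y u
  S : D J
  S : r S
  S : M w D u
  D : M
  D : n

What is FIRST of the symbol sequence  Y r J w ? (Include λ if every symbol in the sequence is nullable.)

{ e, n, r, u }

Add FIRST(Y)\{λ} = { e, n, r, u }; Y is nullable, continue.
r is a terminal; add {r} and stop.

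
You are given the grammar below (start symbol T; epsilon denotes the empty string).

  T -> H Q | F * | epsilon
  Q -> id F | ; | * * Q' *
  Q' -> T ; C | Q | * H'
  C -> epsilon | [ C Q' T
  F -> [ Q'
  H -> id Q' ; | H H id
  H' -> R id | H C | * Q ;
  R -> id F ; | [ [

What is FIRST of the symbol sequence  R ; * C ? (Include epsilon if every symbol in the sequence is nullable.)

Add FIRST(R) = { [, id }; R is not nullable, stop.

{ [, id }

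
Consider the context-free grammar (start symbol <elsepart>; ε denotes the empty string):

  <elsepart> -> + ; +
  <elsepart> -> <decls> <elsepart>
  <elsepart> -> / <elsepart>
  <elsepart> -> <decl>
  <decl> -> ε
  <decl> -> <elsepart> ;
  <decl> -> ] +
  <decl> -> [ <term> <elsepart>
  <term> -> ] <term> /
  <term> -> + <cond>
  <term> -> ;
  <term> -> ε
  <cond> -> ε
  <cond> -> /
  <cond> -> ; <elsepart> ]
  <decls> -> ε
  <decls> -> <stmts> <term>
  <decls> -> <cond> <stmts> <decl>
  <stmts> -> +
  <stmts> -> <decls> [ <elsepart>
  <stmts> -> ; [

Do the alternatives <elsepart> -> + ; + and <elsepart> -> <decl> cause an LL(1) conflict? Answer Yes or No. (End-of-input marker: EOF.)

Yes

FIRST(+ ; +) = { + } and FIRST(<decl>) = { +, /, ;, [, ], ε }.
Both contain +, so the two alternatives are not disjoint — LL(1) conflict.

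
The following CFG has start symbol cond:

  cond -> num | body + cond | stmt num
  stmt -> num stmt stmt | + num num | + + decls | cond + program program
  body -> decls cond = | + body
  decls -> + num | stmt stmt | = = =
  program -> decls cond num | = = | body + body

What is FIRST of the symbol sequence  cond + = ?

{ +, =, num }

Add FIRST(cond) = { +, =, num }; cond is not nullable, stop.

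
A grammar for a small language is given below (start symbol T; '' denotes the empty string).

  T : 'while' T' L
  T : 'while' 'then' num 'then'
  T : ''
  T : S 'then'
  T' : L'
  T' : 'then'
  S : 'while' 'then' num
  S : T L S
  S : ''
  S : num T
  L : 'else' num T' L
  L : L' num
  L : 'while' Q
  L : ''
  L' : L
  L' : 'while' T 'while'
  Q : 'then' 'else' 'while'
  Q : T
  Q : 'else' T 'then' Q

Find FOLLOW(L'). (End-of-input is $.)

In T' : L': L' is at the end, add FOLLOW(T') = { $, 'else', 'then', 'while', num }.
In L : L' num: add FIRST(num) = { num }.
Union: FOLLOW(L') = { $, 'else', 'then', 'while', num }.

{ $, 'else', 'then', 'while', num }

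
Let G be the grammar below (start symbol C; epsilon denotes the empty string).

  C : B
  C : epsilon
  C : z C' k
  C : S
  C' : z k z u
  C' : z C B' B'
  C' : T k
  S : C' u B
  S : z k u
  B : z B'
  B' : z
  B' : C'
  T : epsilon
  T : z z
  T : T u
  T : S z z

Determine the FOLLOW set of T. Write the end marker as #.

{ k, u }

In C' : T k: add FIRST(k) = { k }.
In T : T u: add FIRST(u) = { u }.
Union: FOLLOW(T) = { k, u }.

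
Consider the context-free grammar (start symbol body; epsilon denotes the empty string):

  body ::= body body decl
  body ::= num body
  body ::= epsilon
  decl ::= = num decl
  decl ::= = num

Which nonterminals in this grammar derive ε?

Directly nullable (have an epsilon-production): body.
No other nonterminal has a production whose RHS symbols are all nullable.

{ body }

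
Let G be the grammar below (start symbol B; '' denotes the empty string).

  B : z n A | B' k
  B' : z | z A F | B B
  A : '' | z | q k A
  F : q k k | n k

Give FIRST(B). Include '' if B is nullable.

B : z n A contributes {z}.
From B : B' k: add FIRST(B') = { z }.
Union: FIRST(B) = { z }.

{ z }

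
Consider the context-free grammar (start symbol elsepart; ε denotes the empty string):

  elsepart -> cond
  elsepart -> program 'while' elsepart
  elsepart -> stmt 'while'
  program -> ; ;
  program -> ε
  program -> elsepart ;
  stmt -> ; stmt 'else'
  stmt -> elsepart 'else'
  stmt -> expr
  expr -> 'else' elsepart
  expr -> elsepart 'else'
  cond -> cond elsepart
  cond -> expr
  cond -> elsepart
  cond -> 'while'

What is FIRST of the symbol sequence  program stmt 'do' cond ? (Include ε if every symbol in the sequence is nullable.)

{ 'else', 'while', ; }

Add FIRST(program)\{ε} = { 'else', 'while', ; }; program is nullable, continue.
Add FIRST(stmt) = { 'else', 'while', ; }; stmt is not nullable, stop.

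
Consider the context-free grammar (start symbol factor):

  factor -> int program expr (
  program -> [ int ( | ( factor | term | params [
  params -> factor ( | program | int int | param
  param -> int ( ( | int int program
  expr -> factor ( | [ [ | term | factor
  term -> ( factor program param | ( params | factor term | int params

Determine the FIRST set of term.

term -> ( factor program param contributes {(}.
term -> ( params contributes {(}.
From term -> factor term: add FIRST(factor) = { int }.
term -> int params contributes {int}.
Union: FIRST(term) = { (, int }.

{ (, int }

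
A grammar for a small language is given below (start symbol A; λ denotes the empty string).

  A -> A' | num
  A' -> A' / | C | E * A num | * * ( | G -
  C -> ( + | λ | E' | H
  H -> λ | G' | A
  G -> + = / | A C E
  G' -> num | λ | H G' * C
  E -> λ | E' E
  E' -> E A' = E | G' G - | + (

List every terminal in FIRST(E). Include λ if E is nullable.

{ (, *, +, -, /, =, num, λ }

E -> λ contributes λ.
From E -> E' E: add FIRST(E') = { (, *, +, -, /, =, num }.
Union: FIRST(E) = { (, *, +, -, /, =, num, λ }.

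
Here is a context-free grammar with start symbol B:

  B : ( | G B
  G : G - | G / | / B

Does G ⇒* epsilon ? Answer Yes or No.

No

No nonterminal in this grammar is nullable.
No production of G has an RHS whose symbols are all nullable, so G is not nullable.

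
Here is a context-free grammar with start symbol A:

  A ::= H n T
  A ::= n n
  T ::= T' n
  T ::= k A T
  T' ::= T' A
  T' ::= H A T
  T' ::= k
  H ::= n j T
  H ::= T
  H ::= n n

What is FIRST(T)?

{ k, n }

From T ::= T' n: add FIRST(T') = { k, n }.
T ::= k A T contributes {k}.
Union: FIRST(T) = { k, n }.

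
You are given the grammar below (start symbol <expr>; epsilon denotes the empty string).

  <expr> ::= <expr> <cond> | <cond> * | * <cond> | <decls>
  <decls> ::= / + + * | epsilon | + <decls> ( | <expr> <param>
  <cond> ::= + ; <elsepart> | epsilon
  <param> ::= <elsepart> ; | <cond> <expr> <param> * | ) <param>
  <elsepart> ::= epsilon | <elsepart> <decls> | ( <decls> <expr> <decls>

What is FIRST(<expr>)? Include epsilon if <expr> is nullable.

{ (, ), *, +, /, ;, epsilon }

From <expr> ::= <expr> <cond>: <expr>, <cond> nullable, take FIRST(<expr>) ∪ FIRST(<cond>) = { (, ), *, +, /, ; }; also epsilon since the whole RHS is nullable.
From <expr> ::= <cond> *: <cond> nullable, take FIRST(<cond>) ∪ {*} = { *, + }.
<expr> ::= * <cond> contributes {*}.
From <expr> ::= <decls>: add FIRST(<decls>) = { (, ), *, +, /, ;, epsilon } (including epsilon since <decls> is nullable).
Union: FIRST(<expr>) = { (, ), *, +, /, ;, epsilon }.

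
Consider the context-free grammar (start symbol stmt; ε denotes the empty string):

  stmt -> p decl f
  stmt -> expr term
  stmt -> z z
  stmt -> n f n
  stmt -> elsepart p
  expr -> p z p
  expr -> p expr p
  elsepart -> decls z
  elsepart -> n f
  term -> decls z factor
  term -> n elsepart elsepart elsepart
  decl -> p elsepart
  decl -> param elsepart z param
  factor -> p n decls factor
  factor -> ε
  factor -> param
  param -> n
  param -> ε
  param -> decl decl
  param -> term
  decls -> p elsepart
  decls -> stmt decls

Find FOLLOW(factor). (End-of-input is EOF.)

{ EOF, f, n, p, z }

In term -> decls z factor: factor is at the end, add FOLLOW(term) = { EOF, f, n, p, z }.
In factor -> p n decls factor: factor is at the end, add FOLLOW(factor) = { EOF, f, n, p, z }.
Union: FOLLOW(factor) = { EOF, f, n, p, z }.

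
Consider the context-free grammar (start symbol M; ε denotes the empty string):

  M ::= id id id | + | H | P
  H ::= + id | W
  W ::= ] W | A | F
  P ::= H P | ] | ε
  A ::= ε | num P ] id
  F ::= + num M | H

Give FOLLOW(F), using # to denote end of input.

In W ::= F: F is at the end, add FOLLOW(W) = { #, +, ], num }.
Union: FOLLOW(F) = { #, +, ], num }.

{ #, +, ], num }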